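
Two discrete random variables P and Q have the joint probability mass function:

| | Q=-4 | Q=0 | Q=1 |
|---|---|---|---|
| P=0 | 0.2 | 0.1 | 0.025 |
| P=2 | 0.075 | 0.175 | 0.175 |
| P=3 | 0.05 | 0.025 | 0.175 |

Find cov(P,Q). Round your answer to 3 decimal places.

E[P] = 1.6,  E[Q] = -0.925
E[PQ] = -0.325
cov(P,Q) = E[PQ] − E[P]E[Q] = -0.325 − (1.6)(-0.925) = 1.155

1.155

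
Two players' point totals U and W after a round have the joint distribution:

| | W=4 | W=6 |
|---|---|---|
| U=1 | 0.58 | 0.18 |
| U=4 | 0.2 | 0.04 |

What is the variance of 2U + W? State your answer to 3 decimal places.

6.946

E[U] = 1.72,  E[W] = 4.44,  E[UW] = 7.56
Var(U) = 4.6 − (1.72)² = 1.6416;  Var(W) = 20.4 − (4.44)² = 0.6864
Cov(U,W) = 7.56 − (1.72)(4.44) = -0.0768
Var(2U + W) = (2)²·1.6416 + (1)²·0.6864 + 2·(2)·(1)·-0.0768 = 6.9456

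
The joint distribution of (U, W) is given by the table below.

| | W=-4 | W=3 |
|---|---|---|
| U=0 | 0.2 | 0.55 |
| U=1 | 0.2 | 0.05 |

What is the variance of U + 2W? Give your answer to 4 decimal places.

44.4275

E[U] = 0.25,  E[W] = 0.2,  E[UW] = -0.65
var(U) = 0.25 − (0.25)² = 0.1875;  var(W) = 11.8 − (0.2)² = 11.76
cov(U,W) = -0.65 − (0.25)(0.2) = -0.7
var(U + 2W) = (1)²·0.1875 + (2)²·11.76 + 2·(1)·(2)·-0.7 = 44.4275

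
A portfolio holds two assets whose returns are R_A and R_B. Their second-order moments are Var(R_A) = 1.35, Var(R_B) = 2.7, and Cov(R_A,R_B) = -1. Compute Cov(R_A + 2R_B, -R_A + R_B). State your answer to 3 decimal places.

Cov(R_A + 2R_B, -R_A + R_B) = (1)(-1)Var(R_A) + (2)(1)Var(R_B) + [(1)(1) + (2)(-1)]Cov(R_A,R_B)
= -1·1.35 + 2·2.7 + -1·-1 = 5.05

5.050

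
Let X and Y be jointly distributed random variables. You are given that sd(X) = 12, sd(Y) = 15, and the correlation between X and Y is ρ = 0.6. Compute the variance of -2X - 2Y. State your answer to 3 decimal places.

2340.000

Var(X) = (12)² = 144;  Var(Y) = (15)² = 225
Cov(X,Y) = ρ·sd(X)·sd(Y) = 0.6·12·15 = 108
Var(-2X - 2Y) = (-2)²·Var(X) + (-2)²·Var(Y) + 2·(-2)·(-2)·Cov(X,Y)
= 4·144 + 4·225 + 8·108 = 2340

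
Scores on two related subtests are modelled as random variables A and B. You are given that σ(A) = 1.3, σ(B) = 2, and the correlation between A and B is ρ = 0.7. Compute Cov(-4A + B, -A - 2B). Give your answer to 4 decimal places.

V(A) = (1.3)² = 1.69;  V(B) = (2)² = 4
Cov(A,B) = ρ·σ(A)·σ(B) = 0.7·1.3·2 = 1.82
Cov(-4A + B, -A - 2B) = (-4)(-1)V(A) + (1)(-2)V(B) + [(-4)(-2) + (1)(-1)]Cov(A,B)
= 4·1.69 + -2·4 + 7·1.82 = 11.5

11.5000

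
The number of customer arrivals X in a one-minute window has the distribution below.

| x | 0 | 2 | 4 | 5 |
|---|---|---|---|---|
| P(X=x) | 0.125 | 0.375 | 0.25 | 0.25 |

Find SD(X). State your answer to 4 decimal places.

1.6583

E[X] = (0)(0.125) + (2)(0.375) + (4)(0.25) + (5)(0.25) = 3
E[X²] = (0)²(0.125) + (2)²(0.375) + (4)²(0.25) + (5)²(0.25) = 11.75
var(X) = E[X²] − (E[X])² = 11.75 − (3)² = 2.75
SD(X) = √2.75 ≈ 1.6583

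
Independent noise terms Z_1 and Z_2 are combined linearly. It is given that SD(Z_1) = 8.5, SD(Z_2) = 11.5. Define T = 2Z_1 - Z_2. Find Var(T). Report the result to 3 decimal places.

Var(Z_1) = 72.25, Var(Z_2) = 132.25
By independence, Var(T) = (2)²Var(Z_1) + (-1)²Var(Z_2)
= (2)²·72.25 + (-1)²·132.25 = 421.25

421.250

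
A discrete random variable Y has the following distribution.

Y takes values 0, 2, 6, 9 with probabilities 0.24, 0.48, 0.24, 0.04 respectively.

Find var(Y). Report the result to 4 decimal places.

6.1824

E[Y] = (0)(0.24) + (2)(0.48) + (6)(0.24) + (9)(0.04) = 2.76
E[Y²] = (0)²(0.24) + (2)²(0.48) + (6)²(0.24) + (9)²(0.04) = 13.8
var(Y) = E[Y²] − (E[Y])² = 13.8 − (2.76)² = 6.1824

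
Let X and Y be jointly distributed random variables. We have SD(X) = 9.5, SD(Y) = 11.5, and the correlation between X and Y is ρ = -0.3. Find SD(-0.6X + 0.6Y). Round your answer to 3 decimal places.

10.183

V(X) = (9.5)² = 90.25;  V(Y) = (11.5)² = 132.25
cov(X,Y) = ρ·SD(X)·SD(Y) = -0.3·9.5·11.5 = -32.775
V(-0.6X + 0.6Y) = (-0.6)²·V(X) + (0.6)²·V(Y) + 2·(-0.6)·(0.6)·cov(X,Y)
= 0.36·90.25 + 0.36·132.25 + -0.72·-32.775 = 103.698
SD(-0.6X + 0.6Y) = √103.698 ≈ 10.183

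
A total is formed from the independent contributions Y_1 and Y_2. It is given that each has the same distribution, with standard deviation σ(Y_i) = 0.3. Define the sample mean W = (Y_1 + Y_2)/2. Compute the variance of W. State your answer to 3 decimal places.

Var(Y_i) = (0.3)² = 0.09
By independence, Var(W) = (0.5)²Var(Y_1) + (0.5)²Var(Y_2)
= (0.5)²·0.09 + (0.5)²·0.09 = 0.045

0.045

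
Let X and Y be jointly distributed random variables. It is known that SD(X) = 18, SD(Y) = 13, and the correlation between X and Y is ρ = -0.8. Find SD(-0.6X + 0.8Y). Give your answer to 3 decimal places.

20.112

var(X) = (18)² = 324;  var(Y) = (13)² = 169
cov(X,Y) = ρ·SD(X)·SD(Y) = -0.8·18·13 = -187.2
var(-0.6X + 0.8Y) = (-0.6)²·var(X) + (0.8)²·var(Y) + 2·(-0.6)·(0.8)·cov(X,Y)
= 0.36·324 + 0.64·169 + -0.96·-187.2 = 404.512
SD(-0.6X + 0.8Y) = √404.512 ≈ 20.112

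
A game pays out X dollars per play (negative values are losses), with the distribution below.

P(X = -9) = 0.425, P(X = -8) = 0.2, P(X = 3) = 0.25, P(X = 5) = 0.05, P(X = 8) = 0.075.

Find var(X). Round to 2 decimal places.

E[X] = (-9)(0.425) + (-8)(0.2) + (3)(0.25) + (5)(0.05) + (8)(0.075) = -3.825
E[X²] = (-9)²(0.425) + (-8)²(0.2) + (3)²(0.25) + (5)²(0.05) + (8)²(0.075) = 55.525
var(X) = E[X²] − (E[X])² = 55.525 − (-3.825)² = 40.894375

40.89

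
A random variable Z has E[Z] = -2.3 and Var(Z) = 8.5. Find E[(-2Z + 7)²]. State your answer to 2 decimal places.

168.56

E[-2Z + 7] = -2·-2.3 + 7 = 11.6
Var(-2Z + 7) = (-2)²·8.5 = 34
E[(-2Z + 7)²] = Var((-2Z + 7)) + (E[(-2Z + 7)])² = 34 + (11.6)² = 168.56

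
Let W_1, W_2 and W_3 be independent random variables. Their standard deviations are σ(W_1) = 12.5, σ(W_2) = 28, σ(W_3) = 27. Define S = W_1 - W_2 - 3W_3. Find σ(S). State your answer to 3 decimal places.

86.610

Var(W_1) = 156.25, Var(W_2) = 784, Var(W_3) = 729
By independence, Var(S) = (1)²Var(W_1) + (-1)²Var(W_2) + (-3)²Var(W_3)
= (1)²·156.25 + (-1)²·784 + (-3)²·729 = 7501.25
σ(S) = √7501.25 ≈ 86.610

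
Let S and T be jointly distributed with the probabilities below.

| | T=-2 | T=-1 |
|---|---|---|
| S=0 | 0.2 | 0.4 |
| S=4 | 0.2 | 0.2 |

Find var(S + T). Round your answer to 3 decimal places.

3.760

E[S] = 1.6,  E[T] = -1.4,  E[ST] = -2.4
var(S) = 6.4 − (1.6)² = 3.84;  var(T) = 2.2 − (-1.4)² = 0.24
Cov(S,T) = -2.4 − (1.6)(-1.4) = -0.16
var(S + T) = (1)²·3.84 + (1)²·0.24 + 2·(1)·(1)·-0.16 = 3.76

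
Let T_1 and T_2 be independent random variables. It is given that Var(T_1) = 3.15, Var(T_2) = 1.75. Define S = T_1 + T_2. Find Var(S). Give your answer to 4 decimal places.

4.9000

By independence, Var(S) = (1)²Var(T_1) + (1)²Var(T_2)
= (1)²·3.15 + (1)²·1.75 = 4.9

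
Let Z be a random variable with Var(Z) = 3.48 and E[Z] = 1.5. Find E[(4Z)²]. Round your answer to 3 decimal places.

91.680

E[4Z] = 4·1.5 = 6
Var(4Z) = (4)²·3.48 = 55.68
E[(4Z)²] = Var((4Z)) + (E[(4Z)])² = 55.68 + (6)² = 91.68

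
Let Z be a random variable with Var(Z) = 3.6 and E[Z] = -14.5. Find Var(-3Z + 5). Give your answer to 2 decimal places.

32.40

Var(-3Z + 5) = (-3)²·Var(Z) = 9·3.6 = 32.4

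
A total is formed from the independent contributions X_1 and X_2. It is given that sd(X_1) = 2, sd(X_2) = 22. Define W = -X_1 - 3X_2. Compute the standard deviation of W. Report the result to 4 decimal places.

66.0303

Var(X_1) = 4, Var(X_2) = 484
By independence, Var(W) = (-1)²Var(X_1) + (-3)²Var(X_2)
= (-1)²·4 + (-3)²·484 = 4360
sd(W) = √4360 ≈ 66.0303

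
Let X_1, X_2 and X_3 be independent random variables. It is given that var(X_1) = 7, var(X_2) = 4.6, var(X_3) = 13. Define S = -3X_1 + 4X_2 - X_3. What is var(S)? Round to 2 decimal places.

By independence, var(S) = (-3)²var(X_1) + (4)²var(X_2) + (-1)²var(X_3)
= (-3)²·7 + (4)²·4.6 + (-1)²·13 = 149.6

149.60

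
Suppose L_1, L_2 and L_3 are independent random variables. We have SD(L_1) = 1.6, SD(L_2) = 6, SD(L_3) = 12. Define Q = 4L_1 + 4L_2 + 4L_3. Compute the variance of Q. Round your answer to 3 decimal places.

var(L_1) = 2.56, var(L_2) = 36, var(L_3) = 144
By independence, var(Q) = (4)²var(L_1) + (4)²var(L_2) + (4)²var(L_3)
= (4)²·2.56 + (4)²·36 + (4)²·144 = 2920.96

2920.960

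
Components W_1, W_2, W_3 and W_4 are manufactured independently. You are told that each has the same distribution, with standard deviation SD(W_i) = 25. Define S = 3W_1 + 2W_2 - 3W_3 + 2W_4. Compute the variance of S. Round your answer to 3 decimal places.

V(W_i) = (25)² = 625
By independence, V(S) = (3)²V(W_1) + (2)²V(W_2) + (-3)²V(W_3) + (2)²V(W_4)
= (3)²·625 + (2)²·625 + (-3)²·625 + (2)²·625 = 16250

16250.000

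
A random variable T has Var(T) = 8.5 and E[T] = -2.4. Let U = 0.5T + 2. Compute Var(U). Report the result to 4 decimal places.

2.1250

Var(0.5T + 2) = (0.5)²·Var(T) = 0.25·8.5 = 2.125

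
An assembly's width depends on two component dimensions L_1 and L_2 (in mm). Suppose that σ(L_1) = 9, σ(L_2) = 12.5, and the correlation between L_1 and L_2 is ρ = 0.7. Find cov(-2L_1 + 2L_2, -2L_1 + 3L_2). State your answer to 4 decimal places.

Var(L_1) = (9)² = 81;  Var(L_2) = (12.5)² = 156.25
cov(L_1,L_2) = ρ·σ(L_1)·σ(L_2) = 0.7·9·12.5 = 78.75
cov(-2L_1 + 2L_2, -2L_1 + 3L_2) = (-2)(-2)Var(L_1) + (2)(3)Var(L_2) + [(-2)(3) + (2)(-2)]cov(L_1,L_2)
= 4·81 + 6·156.25 + -10·78.75 = 474

474.0000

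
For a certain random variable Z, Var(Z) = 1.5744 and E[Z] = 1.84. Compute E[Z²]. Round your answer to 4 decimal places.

E[Z²] = Var(Z) + (E[Z])² = 1.5744 + (1.84)² = 4.96

4.9600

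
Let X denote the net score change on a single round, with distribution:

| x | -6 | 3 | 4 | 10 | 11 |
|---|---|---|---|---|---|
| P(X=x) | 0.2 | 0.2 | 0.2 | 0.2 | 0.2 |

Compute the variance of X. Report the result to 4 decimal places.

37.0400

E[X] = (-6)(0.2) + (3)(0.2) + (4)(0.2) + (10)(0.2) + (11)(0.2) = 4.4
E[X²] = (-6)²(0.2) + (3)²(0.2) + (4)²(0.2) + (10)²(0.2) + (11)²(0.2) = 56.4
Var(X) = E[X²] − (E[X])² = 56.4 − (4.4)² = 37.04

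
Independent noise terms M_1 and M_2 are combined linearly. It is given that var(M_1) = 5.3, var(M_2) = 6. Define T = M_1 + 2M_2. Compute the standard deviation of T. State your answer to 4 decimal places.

By independence, var(T) = (1)²var(M_1) + (2)²var(M_2)
= (1)²·5.3 + (2)²·6 = 29.3
SD(T) = √29.3 ≈ 5.4129

5.4129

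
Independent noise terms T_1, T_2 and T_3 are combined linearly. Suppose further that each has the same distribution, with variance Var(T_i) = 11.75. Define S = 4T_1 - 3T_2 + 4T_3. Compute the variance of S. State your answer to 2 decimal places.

481.75

By independence, Var(S) = (4)²Var(T_1) + (-3)²Var(T_2) + (4)²Var(T_3)
= (4)²·11.75 + (-3)²·11.75 + (4)²·11.75 = 481.75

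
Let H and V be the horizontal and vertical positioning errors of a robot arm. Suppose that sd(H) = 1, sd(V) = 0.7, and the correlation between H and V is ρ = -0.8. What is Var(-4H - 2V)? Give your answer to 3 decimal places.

9.000

Var(H) = (1)² = 1;  Var(V) = (0.7)² = 0.49
cov(H,V) = ρ·sd(H)·sd(V) = -0.8·1·0.7 = -0.56
Var(-4H - 2V) = (-4)²·Var(H) + (-2)²·Var(V) + 2·(-4)·(-2)·cov(H,V)
= 16·1 + 4·0.49 + 16·-0.56 = 9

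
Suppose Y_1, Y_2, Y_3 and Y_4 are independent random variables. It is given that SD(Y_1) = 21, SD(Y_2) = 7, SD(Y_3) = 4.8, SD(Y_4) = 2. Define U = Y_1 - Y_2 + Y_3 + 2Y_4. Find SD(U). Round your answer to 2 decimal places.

23.00

V(Y_1) = 441, V(Y_2) = 49, V(Y_3) = 23.04, V(Y_4) = 4
By independence, V(U) = (1)²V(Y_1) + (-1)²V(Y_2) + (1)²V(Y_3) + (2)²V(Y_4)
= (1)²·441 + (-1)²·49 + (1)²·23.04 + (2)²·4 = 529.04
SD(U) = √529.04 ≈ 23.00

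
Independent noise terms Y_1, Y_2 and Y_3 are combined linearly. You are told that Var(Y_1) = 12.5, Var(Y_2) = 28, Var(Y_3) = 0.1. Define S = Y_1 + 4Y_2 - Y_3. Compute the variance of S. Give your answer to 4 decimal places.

By independence, Var(S) = (1)²Var(Y_1) + (4)²Var(Y_2) + (-1)²Var(Y_3)
= (1)²·12.5 + (4)²·28 + (-1)²·0.1 = 460.6

460.6000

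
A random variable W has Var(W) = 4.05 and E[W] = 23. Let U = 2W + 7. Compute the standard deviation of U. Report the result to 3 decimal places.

4.025

Var(2W + 7) = (2)²·4.05 = 16.2
σ(U) = √16.2 ≈ 4.025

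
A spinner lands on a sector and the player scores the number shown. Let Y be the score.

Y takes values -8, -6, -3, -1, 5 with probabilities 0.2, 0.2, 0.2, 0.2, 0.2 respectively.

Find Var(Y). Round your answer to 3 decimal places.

20.240

E[Y] = (-8)(0.2) + (-6)(0.2) + (-3)(0.2) + (-1)(0.2) + (5)(0.2) = -2.6
E[Y²] = (-8)²(0.2) + (-6)²(0.2) + (-3)²(0.2) + (-1)²(0.2) + (5)²(0.2) = 27
Var(Y) = E[Y²] − (E[Y])² = 27 − (-2.6)² = 20.24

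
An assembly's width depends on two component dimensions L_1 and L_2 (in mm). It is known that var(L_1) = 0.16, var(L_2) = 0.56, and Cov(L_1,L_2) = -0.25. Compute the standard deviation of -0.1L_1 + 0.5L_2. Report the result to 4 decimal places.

0.4082

var(-0.1L_1 + 0.5L_2) = (-0.1)²·var(L_1) + (0.5)²·var(L_2) + 2·(-0.1)·(0.5)·Cov(L_1,L_2)
= 0.01·0.16 + 0.25·0.56 + -0.1·-0.25 = 0.1666
σ(-0.1L_1 + 0.5L_2) = √0.1666 ≈ 0.4082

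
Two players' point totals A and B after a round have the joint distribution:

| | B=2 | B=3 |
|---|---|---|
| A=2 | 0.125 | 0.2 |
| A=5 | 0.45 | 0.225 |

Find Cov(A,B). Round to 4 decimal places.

-0.1856

E[A] = 4.025,  E[B] = 2.425
E[AB] = 9.575
Cov(A,B) = E[AB] − E[A]E[B] = 9.575 − (4.025)(2.425) = -0.185625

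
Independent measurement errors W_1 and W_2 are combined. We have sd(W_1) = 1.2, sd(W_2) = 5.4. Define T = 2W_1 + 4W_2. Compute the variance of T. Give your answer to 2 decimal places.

472.32

Var(W_1) = 1.44, Var(W_2) = 29.16
By independence, Var(T) = (2)²Var(W_1) + (4)²Var(W_2)
= (2)²·1.44 + (4)²·29.16 = 472.32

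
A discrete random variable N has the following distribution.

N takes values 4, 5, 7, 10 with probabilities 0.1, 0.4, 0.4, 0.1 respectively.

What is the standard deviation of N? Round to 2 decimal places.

1.66

E[N] = (4)(0.1) + (5)(0.4) + (7)(0.4) + (10)(0.1) = 6.2
E[N²] = (4)²(0.1) + (5)²(0.4) + (7)²(0.4) + (10)²(0.1) = 41.2
var(N) = E[N²] − (E[N])² = 41.2 − (6.2)² = 2.76
SD(N) = √2.76 ≈ 1.66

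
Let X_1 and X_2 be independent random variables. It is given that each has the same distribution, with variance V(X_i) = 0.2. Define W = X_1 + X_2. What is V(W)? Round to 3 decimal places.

0.400

By independence, V(W) = (1)²V(X_1) + (1)²V(X_2)
= (1)²·0.2 + (1)²·0.2 = 0.4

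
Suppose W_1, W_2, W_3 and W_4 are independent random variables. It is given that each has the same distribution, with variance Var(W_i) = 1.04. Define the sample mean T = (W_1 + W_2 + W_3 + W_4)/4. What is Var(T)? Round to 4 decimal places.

0.2600

By independence, Var(T) = (0.25)²Var(W_1) + (0.25)²Var(W_2) + (0.25)²Var(W_3) + (0.25)²Var(W_4)
= (0.25)²·1.04 + (0.25)²·1.04 + (0.25)²·1.04 + (0.25)²·1.04 = 0.26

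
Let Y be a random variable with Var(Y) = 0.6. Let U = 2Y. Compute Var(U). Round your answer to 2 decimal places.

2.40

Var(2Y) = (2)²·Var(Y) = 4·0.6 = 2.4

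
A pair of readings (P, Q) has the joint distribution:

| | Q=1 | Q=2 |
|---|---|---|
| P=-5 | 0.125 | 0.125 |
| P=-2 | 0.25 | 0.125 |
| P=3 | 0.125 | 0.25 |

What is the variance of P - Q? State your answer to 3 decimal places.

E[P] = -0.875,  E[Q] = 1.5,  E[PQ] = -1
Var(P) = 11.125 − (-0.875)² = 10.359375;  Var(Q) = 2.5 − (1.5)² = 0.25
cov(P,Q) = -1 − (-0.875)(1.5) = 0.3125
Var(P - Q) = (1)²·10.359375 + (-1)²·0.25 + 2·(1)·(-1)·0.3125 = 9.984375

9.984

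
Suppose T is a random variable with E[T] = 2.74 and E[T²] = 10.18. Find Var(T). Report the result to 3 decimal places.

Var(T) = 10.18 − (2.74)² = 2.6724

2.672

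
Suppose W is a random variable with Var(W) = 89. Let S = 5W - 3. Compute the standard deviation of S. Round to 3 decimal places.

47.170

Var(5W - 3) = (5)²·89 = 2225
σ(S) = √2225 ≈ 47.170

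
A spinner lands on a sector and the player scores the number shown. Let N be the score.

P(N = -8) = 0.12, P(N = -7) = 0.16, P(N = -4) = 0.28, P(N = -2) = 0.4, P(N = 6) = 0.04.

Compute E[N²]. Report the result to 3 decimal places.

E[N²] = (-8)²(0.12) + (-7)²(0.16) + (-4)²(0.28) + (-2)²(0.4) + (6)²(0.04) = 23.04

23.040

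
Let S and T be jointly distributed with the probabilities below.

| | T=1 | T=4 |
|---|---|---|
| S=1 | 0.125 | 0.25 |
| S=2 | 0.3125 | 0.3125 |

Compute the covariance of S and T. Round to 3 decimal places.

-0.117

E[S] = 1.625,  E[T] = 2.6875
E[ST] = 4.25
cov(S,T) = E[ST] − E[S]E[T] = 4.25 − (1.625)(2.6875) = -0.1171875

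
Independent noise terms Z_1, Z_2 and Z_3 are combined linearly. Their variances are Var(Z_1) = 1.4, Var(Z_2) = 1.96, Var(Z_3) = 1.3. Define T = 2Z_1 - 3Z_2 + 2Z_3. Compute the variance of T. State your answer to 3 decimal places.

28.440

By independence, Var(T) = (2)²Var(Z_1) + (-3)²Var(Z_2) + (2)²Var(Z_3)
= (2)²·1.4 + (-3)²·1.96 + (2)²·1.3 = 28.44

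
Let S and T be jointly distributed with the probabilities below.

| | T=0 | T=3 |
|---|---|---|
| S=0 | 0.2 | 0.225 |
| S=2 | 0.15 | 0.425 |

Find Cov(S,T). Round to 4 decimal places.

0.3075

E[S] = 1.15,  E[T] = 1.95
E[ST] = 2.55
Cov(S,T) = E[ST] − E[S]E[T] = 2.55 − (1.15)(1.95) = 0.3075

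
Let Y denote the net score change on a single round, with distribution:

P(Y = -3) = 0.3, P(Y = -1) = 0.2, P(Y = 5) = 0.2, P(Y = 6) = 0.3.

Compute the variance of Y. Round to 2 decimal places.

E[Y] = (-3)(0.3) + (-1)(0.2) + (5)(0.2) + (6)(0.3) = 1.7
E[Y²] = (-3)²(0.3) + (-1)²(0.2) + (5)²(0.2) + (6)²(0.3) = 18.7
var(Y) = E[Y²] − (E[Y])² = 18.7 − (1.7)² = 15.81

15.81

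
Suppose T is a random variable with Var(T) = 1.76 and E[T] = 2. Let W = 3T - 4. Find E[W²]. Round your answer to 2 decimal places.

19.84

E[3T - 4] = 3·2 − 4 = 2
Var(3T - 4) = (3)²·1.76 = 15.84
E[W²] = Var(W) + (E[W])² = 15.84 + (2)² = 19.84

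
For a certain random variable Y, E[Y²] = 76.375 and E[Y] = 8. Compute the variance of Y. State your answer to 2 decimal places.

12.38

V(Y) = 76.375 − (8)² = 12.375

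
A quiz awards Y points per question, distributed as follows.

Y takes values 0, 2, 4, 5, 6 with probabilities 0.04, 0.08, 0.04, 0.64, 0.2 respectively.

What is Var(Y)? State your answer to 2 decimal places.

E[Y] = (0)(0.04) + (2)(0.08) + (4)(0.04) + (5)(0.64) + (6)(0.2) = 4.72
E[Y²] = (0)²(0.04) + (2)²(0.08) + (4)²(0.04) + (5)²(0.64) + (6)²(0.2) = 24.16
Var(Y) = E[Y²] − (E[Y])² = 24.16 − (4.72)² = 1.8816

1.88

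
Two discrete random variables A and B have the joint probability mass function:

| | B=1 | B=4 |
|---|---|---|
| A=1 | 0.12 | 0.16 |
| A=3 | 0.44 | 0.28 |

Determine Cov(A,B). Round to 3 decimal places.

-0.221

E[A] = 2.44,  E[B] = 2.32
E[AB] = 5.44
Cov(A,B) = E[AB] − E[A]E[B] = 5.44 − (2.44)(2.32) = -0.2208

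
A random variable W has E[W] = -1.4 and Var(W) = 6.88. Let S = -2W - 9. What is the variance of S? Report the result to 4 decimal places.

27.5200

Var(-2W - 9) = (-2)²·Var(W) = 4·6.88 = 27.52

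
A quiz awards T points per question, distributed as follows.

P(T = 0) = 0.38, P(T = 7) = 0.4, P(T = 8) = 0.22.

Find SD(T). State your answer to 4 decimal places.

3.5898

E[T] = (0)(0.38) + (7)(0.4) + (8)(0.22) = 4.56
E[T²] = (0)²(0.38) + (7)²(0.4) + (8)²(0.22) = 33.68
Var(T) = E[T²] − (E[T])² = 33.68 − (4.56)² = 12.8864
SD(T) = √12.8864 ≈ 3.5898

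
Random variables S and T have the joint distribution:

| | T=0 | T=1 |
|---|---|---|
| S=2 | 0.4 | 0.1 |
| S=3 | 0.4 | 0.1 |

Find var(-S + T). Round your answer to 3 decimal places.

0.410

E[S] = 2.5,  E[T] = 0.2,  E[ST] = 0.5
var(S) = 6.5 − (2.5)² = 0.25;  var(T) = 0.2 − (0.2)² = 0.16
cov(S,T) = 0.5 − (2.5)(0.2) = 0
var(-S + T) = (-1)²·0.25 + (1)²·0.16 + 2·(-1)·(1)·0 = 0.41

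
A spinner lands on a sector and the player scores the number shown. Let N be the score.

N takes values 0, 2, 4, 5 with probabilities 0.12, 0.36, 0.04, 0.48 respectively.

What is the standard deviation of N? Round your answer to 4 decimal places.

E[N] = (0)(0.12) + (2)(0.36) + (4)(0.04) + (5)(0.48) = 3.28
E[N²] = (0)²(0.12) + (2)²(0.36) + (4)²(0.04) + (5)²(0.48) = 14.08
var(N) = E[N²] − (E[N])² = 14.08 − (3.28)² = 3.3216
SD(N) = √3.3216 ≈ 1.8225

1.8225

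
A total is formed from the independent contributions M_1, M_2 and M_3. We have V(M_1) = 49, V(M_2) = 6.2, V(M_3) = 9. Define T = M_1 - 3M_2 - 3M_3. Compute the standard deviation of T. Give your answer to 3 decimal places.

By independence, V(T) = (1)²V(M_1) + (-3)²V(M_2) + (-3)²V(M_3)
= (1)²·49 + (-3)²·6.2 + (-3)²·9 = 185.8
σ(T) = √185.8 ≈ 13.631

13.631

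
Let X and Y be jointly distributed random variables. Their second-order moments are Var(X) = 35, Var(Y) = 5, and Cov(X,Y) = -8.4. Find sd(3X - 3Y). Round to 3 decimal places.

22.610

Var(3X - 3Y) = (3)²·Var(X) + (-3)²·Var(Y) + 2·(3)·(-3)·Cov(X,Y)
= 9·35 + 9·5 + -18·-8.4 = 511.2
sd(3X - 3Y) = √511.2 ≈ 22.610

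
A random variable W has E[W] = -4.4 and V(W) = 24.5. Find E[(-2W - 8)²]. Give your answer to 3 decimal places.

98.640

E[-2W - 8] = -2·-4.4 − 8 = 0.8
V(-2W - 8) = (-2)²·24.5 = 98
E[(-2W - 8)²] = V((-2W - 8)) + (E[(-2W - 8)])² = 98 + (0.8)² = 98.64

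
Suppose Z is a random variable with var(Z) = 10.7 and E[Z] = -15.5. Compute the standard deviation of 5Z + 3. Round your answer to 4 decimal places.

var(5Z + 3) = (5)²·10.7 = 267.5
sd(5Z + 3) = √267.5 ≈ 16.3554

16.3554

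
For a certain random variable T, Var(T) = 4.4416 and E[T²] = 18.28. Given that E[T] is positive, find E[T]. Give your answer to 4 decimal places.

3.7200

(E[T])² = E[T²] − Var(T) = 18.28 − 4.4416 = 13.8384
E[T] = √13.8384 = 3.72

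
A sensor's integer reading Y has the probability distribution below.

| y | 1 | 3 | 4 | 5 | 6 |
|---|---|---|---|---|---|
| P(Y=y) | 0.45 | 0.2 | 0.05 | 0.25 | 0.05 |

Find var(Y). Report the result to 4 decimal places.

3.2600

E[Y] = (1)(0.45) + (3)(0.2) + (4)(0.05) + (5)(0.25) + (6)(0.05) = 2.8
E[Y²] = (1)²(0.45) + (3)²(0.2) + (4)²(0.05) + (5)²(0.25) + (6)²(0.05) = 11.1
var(Y) = E[Y²] − (E[Y])² = 11.1 − (2.8)² = 3.26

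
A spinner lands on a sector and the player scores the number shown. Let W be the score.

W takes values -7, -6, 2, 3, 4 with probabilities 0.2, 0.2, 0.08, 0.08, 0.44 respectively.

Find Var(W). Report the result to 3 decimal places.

24.886

E[W] = (-7)(0.2) + (-6)(0.2) + (2)(0.08) + (3)(0.08) + (4)(0.44) = -0.44
E[W²] = (-7)²(0.2) + (-6)²(0.2) + (2)²(0.08) + (3)²(0.08) + (4)²(0.44) = 25.08
Var(W) = E[W²] − (E[W])² = 25.08 − (-0.44)² = 24.8864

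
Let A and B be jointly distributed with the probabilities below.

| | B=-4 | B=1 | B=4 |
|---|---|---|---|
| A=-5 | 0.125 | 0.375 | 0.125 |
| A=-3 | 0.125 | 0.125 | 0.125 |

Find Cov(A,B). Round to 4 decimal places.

-0.1250

E[A] = -4.25,  E[B] = 0.5
E[AB] = -2.25
Cov(A,B) = E[AB] − E[A]E[B] = -2.25 − (-4.25)(0.5) = -0.125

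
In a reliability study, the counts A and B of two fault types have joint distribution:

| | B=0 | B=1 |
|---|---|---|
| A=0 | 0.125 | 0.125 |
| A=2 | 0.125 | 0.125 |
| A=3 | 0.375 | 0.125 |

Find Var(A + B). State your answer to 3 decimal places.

E[A] = 2,  E[B] = 0.375,  E[AB] = 0.625
Var(A) = 5.5 − (2)² = 1.5;  Var(B) = 0.375 − (0.375)² = 0.234375
cov(A,B) = 0.625 − (2)(0.375) = -0.125
Var(A + B) = (1)²·1.5 + (1)²·0.234375 + 2·(1)·(1)·-0.125 = 1.484375

1.484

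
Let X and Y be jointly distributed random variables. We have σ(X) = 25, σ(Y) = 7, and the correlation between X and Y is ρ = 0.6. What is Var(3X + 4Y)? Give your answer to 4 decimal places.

Var(X) = (25)² = 625;  Var(Y) = (7)² = 49
cov(X,Y) = ρ·σ(X)·σ(Y) = 0.6·25·7 = 105
Var(3X + 4Y) = (3)²·Var(X) + (4)²·Var(Y) + 2·(3)·(4)·cov(X,Y)
= 9·625 + 16·49 + 24·105 = 8929

8929.0000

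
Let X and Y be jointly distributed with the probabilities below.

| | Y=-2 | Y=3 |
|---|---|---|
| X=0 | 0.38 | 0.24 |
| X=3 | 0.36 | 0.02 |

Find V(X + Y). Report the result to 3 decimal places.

E[X] = 1.14,  E[Y] = -0.7,  E[XY] = -1.98
V(X) = 3.42 − (1.14)² = 2.1204;  V(Y) = 5.3 − (-0.7)² = 4.81
cov(X,Y) = -1.98 − (1.14)(-0.7) = -1.182
V(X + Y) = (1)²·2.1204 + (1)²·4.81 + 2·(1)·(1)·-1.182 = 4.5664

4.566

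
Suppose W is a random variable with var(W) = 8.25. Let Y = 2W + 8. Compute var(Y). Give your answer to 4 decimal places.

33.0000

var(2W + 8) = (2)²·var(W) = 4·8.25 = 33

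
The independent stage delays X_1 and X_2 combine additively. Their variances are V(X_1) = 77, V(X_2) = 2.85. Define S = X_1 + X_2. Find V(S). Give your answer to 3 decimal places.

By independence, V(S) = (1)²V(X_1) + (1)²V(X_2)
= (1)²·77 + (1)²·2.85 = 79.85

79.850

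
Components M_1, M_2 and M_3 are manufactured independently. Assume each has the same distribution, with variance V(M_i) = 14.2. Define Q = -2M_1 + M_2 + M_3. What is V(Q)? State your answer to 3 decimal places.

By independence, V(Q) = (-2)²V(M_1) + (1)²V(M_2) + (1)²V(M_3)
= (-2)²·14.2 + (1)²·14.2 + (1)²·14.2 = 85.2

85.200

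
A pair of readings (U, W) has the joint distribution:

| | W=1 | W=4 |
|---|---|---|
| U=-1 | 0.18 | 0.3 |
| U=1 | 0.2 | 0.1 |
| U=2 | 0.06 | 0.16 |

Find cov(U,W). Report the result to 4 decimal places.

E[U] = 0.26,  E[W] = 2.68
E[UW] = 0.62
cov(U,W) = E[UW] − E[U]E[W] = 0.62 − (0.26)(2.68) = -0.0768

-0.0768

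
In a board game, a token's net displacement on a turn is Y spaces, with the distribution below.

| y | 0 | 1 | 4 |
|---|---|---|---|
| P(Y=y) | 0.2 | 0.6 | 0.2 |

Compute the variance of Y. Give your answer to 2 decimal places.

E[Y] = (0)(0.2) + (1)(0.6) + (4)(0.2) = 1.4
E[Y²] = (0)²(0.2) + (1)²(0.6) + (4)²(0.2) = 3.8
Var(Y) = E[Y²] − (E[Y])² = 3.8 − (1.4)² = 1.84

1.84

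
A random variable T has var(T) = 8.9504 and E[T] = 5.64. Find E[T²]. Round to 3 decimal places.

E[T²] = var(T) + (E[T])² = 8.9504 + (5.64)² = 40.76

40.760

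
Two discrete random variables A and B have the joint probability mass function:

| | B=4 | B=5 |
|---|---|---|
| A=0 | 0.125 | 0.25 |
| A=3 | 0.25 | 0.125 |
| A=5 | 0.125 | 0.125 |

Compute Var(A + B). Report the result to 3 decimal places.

3.859

E[A] = 2.375,  E[B] = 4.5,  E[AB] = 10.5
Var(A) = 9.625 − (2.375)² = 3.984375;  Var(B) = 20.5 − (4.5)² = 0.25
Cov(A,B) = 10.5 − (2.375)(4.5) = -0.1875
Var(A + B) = (1)²·3.984375 + (1)²·0.25 + 2·(1)·(1)·-0.1875 = 3.859375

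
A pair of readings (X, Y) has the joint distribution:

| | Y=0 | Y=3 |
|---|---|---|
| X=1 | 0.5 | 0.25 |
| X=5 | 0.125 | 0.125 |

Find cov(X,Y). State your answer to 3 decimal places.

E[X] = 2,  E[Y] = 1.125
E[XY] = 2.625
cov(X,Y) = E[XY] − E[X]E[Y] = 2.625 − (2)(1.125) = 0.375

0.375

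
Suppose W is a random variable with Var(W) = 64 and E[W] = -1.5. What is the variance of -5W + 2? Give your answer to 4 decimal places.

Var(-5W + 2) = (-5)²·Var(W) = 25·64 = 1600

1600.0000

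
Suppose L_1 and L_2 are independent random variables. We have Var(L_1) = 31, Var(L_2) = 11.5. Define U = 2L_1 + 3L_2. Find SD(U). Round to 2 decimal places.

15.08

By independence, Var(U) = (2)²Var(L_1) + (3)²Var(L_2)
= (2)²·31 + (3)²·11.5 = 227.5
SD(U) = √227.5 ≈ 15.08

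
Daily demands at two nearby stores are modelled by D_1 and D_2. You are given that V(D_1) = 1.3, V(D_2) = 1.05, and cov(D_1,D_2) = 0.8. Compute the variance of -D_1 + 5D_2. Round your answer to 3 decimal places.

19.550

V(-D_1 + 5D_2) = (-1)²·V(D_1) + (5)²·V(D_2) + 2·(-1)·(5)·cov(D_1,D_2)
= 1·1.3 + 25·1.05 + -10·0.8 = 19.55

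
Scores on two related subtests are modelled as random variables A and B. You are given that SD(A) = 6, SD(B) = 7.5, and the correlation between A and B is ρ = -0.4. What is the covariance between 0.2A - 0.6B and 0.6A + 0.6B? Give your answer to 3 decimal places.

-11.610

var(A) = (6)² = 36;  var(B) = (7.5)² = 56.25
Cov(A,B) = ρ·SD(A)·SD(B) = -0.4·6·7.5 = -18
Cov(0.2A - 0.6B, 0.6A + 0.6B) = (0.2)(0.6)var(A) + (-0.6)(0.6)var(B) + [(0.2)(0.6) + (-0.6)(0.6)]Cov(A,B)
= 0.12·36 + -0.36·56.25 + -0.24·-18 = -11.61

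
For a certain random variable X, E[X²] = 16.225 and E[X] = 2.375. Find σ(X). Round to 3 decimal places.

3.253

var(X) = 16.225 − (2.375)² = 10.584375
σ(X) = √10.584375 ≈ 3.253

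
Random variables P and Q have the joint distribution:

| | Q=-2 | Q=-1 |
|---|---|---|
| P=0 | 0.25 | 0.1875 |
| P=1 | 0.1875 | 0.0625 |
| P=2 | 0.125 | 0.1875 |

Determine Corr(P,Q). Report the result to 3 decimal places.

0.129

E[P] = 0.875,  E[Q] = -1.5625
E[PQ] = -1.3125
Cov(P,Q) = E[PQ] − E[P]E[Q] = -1.3125 − (0.875)(-1.5625) = 0.0546875
V(P) = 0.734375,  V(Q) = 0.24609375
ρ = 0.0546875 / √(0.734375·0.24609375) ≈ 0.129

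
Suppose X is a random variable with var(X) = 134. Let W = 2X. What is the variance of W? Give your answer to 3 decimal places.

536.000

var(2X) = (2)²·var(X) = 4·134 = 536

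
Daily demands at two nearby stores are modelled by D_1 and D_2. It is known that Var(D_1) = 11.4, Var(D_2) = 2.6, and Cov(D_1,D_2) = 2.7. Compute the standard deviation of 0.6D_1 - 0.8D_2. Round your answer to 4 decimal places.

Var(0.6D_1 - 0.8D_2) = (0.6)²·Var(D_1) + (-0.8)²·Var(D_2) + 2·(0.6)·(-0.8)·Cov(D_1,D_2)
= 0.36·11.4 + 0.64·2.6 + -0.96·2.7 = 3.176
sd(0.6D_1 - 0.8D_2) = √3.176 ≈ 1.7821

1.7821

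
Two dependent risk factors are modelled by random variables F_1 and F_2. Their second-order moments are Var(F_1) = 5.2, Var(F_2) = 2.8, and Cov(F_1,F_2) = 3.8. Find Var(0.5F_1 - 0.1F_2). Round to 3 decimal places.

Var(0.5F_1 - 0.1F_2) = (0.5)²·Var(F_1) + (-0.1)²·Var(F_2) + 2·(0.5)·(-0.1)·Cov(F_1,F_2)
= 0.25·5.2 + 0.01·2.8 + -0.1·3.8 = 0.948

0.948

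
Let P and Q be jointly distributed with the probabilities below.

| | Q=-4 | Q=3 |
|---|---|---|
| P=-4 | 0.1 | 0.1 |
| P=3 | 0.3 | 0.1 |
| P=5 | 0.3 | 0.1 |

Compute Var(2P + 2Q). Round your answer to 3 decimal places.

67.400

E[P] = 2.4,  E[Q] = -1.9,  E[PQ] = -6.8
Var(P) = 16.8 − (2.4)² = 11.04;  Var(Q) = 13.9 − (-1.9)² = 10.29
cov(P,Q) = -6.8 − (2.4)(-1.9) = -2.24
Var(2P + 2Q) = (2)²·11.04 + (2)²·10.29 + 2·(2)·(2)·-2.24 = 67.4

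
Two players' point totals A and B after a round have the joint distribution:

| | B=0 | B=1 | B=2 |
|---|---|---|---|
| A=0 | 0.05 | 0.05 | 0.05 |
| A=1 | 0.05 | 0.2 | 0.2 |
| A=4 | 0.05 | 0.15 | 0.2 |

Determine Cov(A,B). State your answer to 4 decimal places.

0.1350

E[A] = 2.05,  E[B] = 1.3
E[AB] = 2.8
Cov(A,B) = E[AB] − E[A]E[B] = 2.8 − (2.05)(1.3) = 0.135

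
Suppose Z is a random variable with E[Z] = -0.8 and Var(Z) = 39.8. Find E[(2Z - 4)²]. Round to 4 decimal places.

E[2Z - 4] = 2·-0.8 − 4 = -5.6
Var(2Z - 4) = (2)²·39.8 = 159.2
E[(2Z - 4)²] = Var((2Z - 4)) + (E[(2Z - 4)])² = 159.2 + (-5.6)² = 190.56

190.5600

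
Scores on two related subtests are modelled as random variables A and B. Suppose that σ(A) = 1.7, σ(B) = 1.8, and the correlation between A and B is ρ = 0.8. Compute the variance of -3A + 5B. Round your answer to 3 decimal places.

var(A) = (1.7)² = 2.89;  var(B) = (1.8)² = 3.24
Cov(A,B) = ρ·σ(A)·σ(B) = 0.8·1.7·1.8 = 2.448
var(-3A + 5B) = (-3)²·var(A) + (5)²·var(B) + 2·(-3)·(5)·Cov(A,B)
= 9·2.89 + 25·3.24 + -30·2.448 = 33.57

33.570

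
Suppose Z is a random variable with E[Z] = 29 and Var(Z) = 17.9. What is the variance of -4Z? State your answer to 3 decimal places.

Var(-4Z) = (-4)²·Var(Z) = 16·17.9 = 286.4

286.400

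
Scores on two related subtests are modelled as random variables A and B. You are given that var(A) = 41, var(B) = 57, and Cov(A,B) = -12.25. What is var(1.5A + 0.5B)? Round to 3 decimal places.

88.125

var(1.5A + 0.5B) = (1.5)²·var(A) + (0.5)²·var(B) + 2·(1.5)·(0.5)·Cov(A,B)
= 2.25·41 + 0.25·57 + 1.5·-12.25 = 88.125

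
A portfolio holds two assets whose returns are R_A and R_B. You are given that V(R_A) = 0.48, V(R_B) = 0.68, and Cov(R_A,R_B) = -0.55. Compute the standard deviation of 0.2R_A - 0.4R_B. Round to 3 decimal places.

V(0.2R_A - 0.4R_B) = (0.2)²·V(R_A) + (-0.4)²·V(R_B) + 2·(0.2)·(-0.4)·Cov(R_A,R_B)
= 0.04·0.48 + 0.16·0.68 + -0.16·-0.55 = 0.216
sd(0.2R_A - 0.4R_B) = √0.216 ≈ 0.465

0.465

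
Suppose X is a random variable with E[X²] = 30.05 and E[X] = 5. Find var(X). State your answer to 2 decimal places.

5.05

var(X) = 30.05 − (5)² = 5.05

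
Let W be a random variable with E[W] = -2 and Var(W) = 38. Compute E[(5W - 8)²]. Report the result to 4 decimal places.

E[5W - 8] = 5·-2 − 8 = -18
Var(5W - 8) = (5)²·38 = 950
E[(5W - 8)²] = Var((5W - 8)) + (E[(5W - 8)])² = 950 + (-18)² = 1274

1274.0000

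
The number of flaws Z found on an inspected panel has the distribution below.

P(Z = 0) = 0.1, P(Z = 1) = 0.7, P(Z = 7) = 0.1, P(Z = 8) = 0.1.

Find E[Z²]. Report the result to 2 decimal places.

E[Z²] = (0)²(0.1) + (1)²(0.7) + (7)²(0.1) + (8)²(0.1) = 12

12.00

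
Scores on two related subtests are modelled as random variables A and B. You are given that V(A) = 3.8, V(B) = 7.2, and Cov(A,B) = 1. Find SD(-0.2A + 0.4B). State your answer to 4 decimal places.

V(-0.2A + 0.4B) = (-0.2)²·V(A) + (0.4)²·V(B) + 2·(-0.2)·(0.4)·Cov(A,B)
= 0.04·3.8 + 0.16·7.2 + -0.16·1 = 1.144
SD(-0.2A + 0.4B) = √1.144 ≈ 1.0696

1.0696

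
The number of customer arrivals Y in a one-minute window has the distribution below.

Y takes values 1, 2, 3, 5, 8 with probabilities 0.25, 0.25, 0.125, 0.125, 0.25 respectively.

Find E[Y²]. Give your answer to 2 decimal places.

21.50

E[Y²] = (1)²(0.25) + (2)²(0.25) + (3)²(0.125) + (5)²(0.125) + (8)²(0.25) = 21.5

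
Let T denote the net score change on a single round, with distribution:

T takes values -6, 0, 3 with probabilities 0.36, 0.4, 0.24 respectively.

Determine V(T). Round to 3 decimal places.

E[T] = (-6)(0.36) + (0)(0.4) + (3)(0.24) = -1.44
E[T²] = (-6)²(0.36) + (0)²(0.4) + (3)²(0.24) = 15.12
V(T) = E[T²] − (E[T])² = 15.12 − (-1.44)² = 13.0464

13.046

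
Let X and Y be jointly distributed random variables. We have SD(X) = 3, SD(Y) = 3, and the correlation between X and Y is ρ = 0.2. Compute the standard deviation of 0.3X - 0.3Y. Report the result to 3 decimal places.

1.138

Var(X) = (3)² = 9;  Var(Y) = (3)² = 9
Cov(X,Y) = ρ·SD(X)·SD(Y) = 0.2·3·3 = 1.8
Var(0.3X - 0.3Y) = (0.3)²·Var(X) + (-0.3)²·Var(Y) + 2·(0.3)·(-0.3)·Cov(X,Y)
= 0.09·9 + 0.09·9 + -0.18·1.8 = 1.296
SD(0.3X - 0.3Y) = √1.296 ≈ 1.138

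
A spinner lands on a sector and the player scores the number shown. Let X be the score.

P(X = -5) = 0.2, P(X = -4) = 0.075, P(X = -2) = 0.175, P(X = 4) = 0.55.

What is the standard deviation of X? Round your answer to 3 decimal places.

E[X] = (-5)(0.2) + (-4)(0.075) + (-2)(0.175) + (4)(0.55) = 0.55
E[X²] = (-5)²(0.2) + (-4)²(0.075) + (-2)²(0.175) + (4)²(0.55) = 15.7
Var(X) = E[X²] − (E[X])² = 15.7 − (0.55)² = 15.3975
sd(X) = √15.3975 ≈ 3.924

3.924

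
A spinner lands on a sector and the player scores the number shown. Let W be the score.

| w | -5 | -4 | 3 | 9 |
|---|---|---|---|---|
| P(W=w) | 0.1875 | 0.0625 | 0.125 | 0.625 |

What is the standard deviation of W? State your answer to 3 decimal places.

E[W] = (-5)(0.1875) + (-4)(0.0625) + (3)(0.125) + (9)(0.625) = 4.8125
E[W²] = (-5)²(0.1875) + (-4)²(0.0625) + (3)²(0.125) + (9)²(0.625) = 57.4375
Var(W) = E[W²] − (E[W])² = 57.4375 − (4.8125)² = 34.27734375
SD(W) = √34.27734375 ≈ 5.855

5.855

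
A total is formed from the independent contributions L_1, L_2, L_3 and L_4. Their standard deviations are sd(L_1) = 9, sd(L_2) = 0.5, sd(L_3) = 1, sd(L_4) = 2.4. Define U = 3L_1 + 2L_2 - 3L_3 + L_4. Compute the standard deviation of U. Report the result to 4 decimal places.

V(L_1) = 81, V(L_2) = 0.25, V(L_3) = 1, V(L_4) = 5.76
By independence, V(U) = (3)²V(L_1) + (2)²V(L_2) + (-3)²V(L_3) + (1)²V(L_4)
= (3)²·81 + (2)²·0.25 + (-3)²·1 + (1)²·5.76 = 744.76
sd(U) = √744.76 ≈ 27.2903

27.2903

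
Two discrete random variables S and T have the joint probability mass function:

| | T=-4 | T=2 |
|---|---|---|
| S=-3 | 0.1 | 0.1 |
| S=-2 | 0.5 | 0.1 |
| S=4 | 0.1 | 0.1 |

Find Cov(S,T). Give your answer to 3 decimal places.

E[S] = -1,  E[T] = -2.2
E[ST] = 3.4
Cov(S,T) = E[ST] − E[S]E[T] = 3.4 − (-1)(-2.2) = 1.2

1.200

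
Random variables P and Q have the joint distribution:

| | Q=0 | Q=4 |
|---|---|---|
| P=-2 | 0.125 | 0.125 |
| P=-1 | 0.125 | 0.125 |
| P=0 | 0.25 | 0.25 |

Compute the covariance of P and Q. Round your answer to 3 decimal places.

E[P] = -0.75,  E[Q] = 2
E[PQ] = -1.5
Cov(P,Q) = E[PQ] − E[P]E[Q] = -1.5 − (-0.75)(2) = 0

0.000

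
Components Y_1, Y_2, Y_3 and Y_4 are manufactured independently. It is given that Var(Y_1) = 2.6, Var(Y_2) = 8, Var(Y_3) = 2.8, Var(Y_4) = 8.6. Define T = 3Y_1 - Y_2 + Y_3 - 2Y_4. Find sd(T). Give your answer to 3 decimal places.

8.283

By independence, Var(T) = (3)²Var(Y_1) + (-1)²Var(Y_2) + (1)²Var(Y_3) + (-2)²Var(Y_4)
= (3)²·2.6 + (-1)²·8 + (1)²·2.8 + (-2)²·8.6 = 68.6
sd(T) = √68.6 ≈ 8.283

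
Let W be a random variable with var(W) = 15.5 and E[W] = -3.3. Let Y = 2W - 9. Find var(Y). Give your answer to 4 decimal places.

62.0000

var(2W - 9) = (2)²·var(W) = 4·15.5 = 62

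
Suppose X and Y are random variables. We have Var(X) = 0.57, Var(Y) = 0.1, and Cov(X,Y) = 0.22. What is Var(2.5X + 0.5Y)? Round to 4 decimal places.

4.1375

Var(2.5X + 0.5Y) = (2.5)²·Var(X) + (0.5)²·Var(Y) + 2·(2.5)·(0.5)·Cov(X,Y)
= 6.25·0.57 + 0.25·0.1 + 2.5·0.22 = 4.1375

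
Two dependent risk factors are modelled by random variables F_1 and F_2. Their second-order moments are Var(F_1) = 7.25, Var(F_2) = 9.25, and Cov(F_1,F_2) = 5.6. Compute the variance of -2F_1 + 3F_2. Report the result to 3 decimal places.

45.050

Var(-2F_1 + 3F_2) = (-2)²·Var(F_1) + (3)²·Var(F_2) + 2·(-2)·(3)·Cov(F_1,F_2)
= 4·7.25 + 9·9.25 + -12·5.6 = 45.05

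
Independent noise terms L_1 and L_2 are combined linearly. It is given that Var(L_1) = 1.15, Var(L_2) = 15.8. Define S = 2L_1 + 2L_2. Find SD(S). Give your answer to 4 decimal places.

8.2341

By independence, Var(S) = (2)²Var(L_1) + (2)²Var(L_2)
= (2)²·1.15 + (2)²·15.8 = 67.8
SD(S) = √67.8 ≈ 8.2341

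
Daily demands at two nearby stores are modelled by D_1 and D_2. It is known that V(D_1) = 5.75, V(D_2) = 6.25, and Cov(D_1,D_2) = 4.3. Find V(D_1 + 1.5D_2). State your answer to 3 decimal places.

V(D_1 + 1.5D_2) = (1)²·V(D_1) + (1.5)²·V(D_2) + 2·(1)·(1.5)·Cov(D_1,D_2)
= 1·5.75 + 2.25·6.25 + 3·4.3 = 32.7125

32.713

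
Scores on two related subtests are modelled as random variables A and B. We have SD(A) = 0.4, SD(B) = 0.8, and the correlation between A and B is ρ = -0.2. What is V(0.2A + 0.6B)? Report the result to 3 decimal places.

0.221

V(A) = (0.4)² = 0.16;  V(B) = (0.8)² = 0.64
Cov(A,B) = ρ·SD(A)·SD(B) = -0.2·0.4·0.8 = -0.064
V(0.2A + 0.6B) = (0.2)²·V(A) + (0.6)²·V(B) + 2·(0.2)·(0.6)·Cov(A,B)
= 0.04·0.16 + 0.36·0.64 + 0.24·-0.064 = 0.22144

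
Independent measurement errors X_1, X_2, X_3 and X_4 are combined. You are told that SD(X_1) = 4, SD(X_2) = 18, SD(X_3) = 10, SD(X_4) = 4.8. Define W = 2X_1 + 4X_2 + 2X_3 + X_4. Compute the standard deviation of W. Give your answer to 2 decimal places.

75.31

Var(X_1) = 16, Var(X_2) = 324, Var(X_3) = 100, Var(X_4) = 23.04
By independence, Var(W) = (2)²Var(X_1) + (4)²Var(X_2) + (2)²Var(X_3) + (1)²Var(X_4)
= (2)²·16 + (4)²·324 + (2)²·100 + (1)²·23.04 = 5671.04
SD(W) = √5671.04 ≈ 75.31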